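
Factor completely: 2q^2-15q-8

(2q+1)(q-8)

Need a pair with product 2·(-8) = -16 and sum -15: that's 1 and -16.
Split the middle term: 2q^2+q - 16q-8 = q(2q+1) - 8(2q+1).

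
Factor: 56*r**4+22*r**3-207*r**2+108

Testing divisors of the constant over divisors of the leading coefficient, r = -3/4 is a root, so (4*r+3) divides it; the quotient is 14*r**3-5*r**2-48*r+36.
Then r = 6/7 is a root, so (7*r-6) divides it; the quotient is 2*r**2+r-6.
The remaining quadratic factors as (r+2)(2*r-3).

(2*r-3)*(4*r+3)*(7*r-6)*(r+2)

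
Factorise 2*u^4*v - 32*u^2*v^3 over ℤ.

Factor out 2*u^2*v, leaving u^2 - 16*v^2, which is a difference of two squares.

2*u^2*v*(u + 4*v)*(u - 4*v)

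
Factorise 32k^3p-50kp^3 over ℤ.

Pull out the common factor 2kp; 16k^2-25p^2 is a difference of squares.

2kp(4k+5p)(4k-5p)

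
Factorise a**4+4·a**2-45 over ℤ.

Substitute u = a**2 to get a quadratic in u, then factor.
a**2-5 is irreducible over ℤ (5 is not a perfect square).
a**2+9 is irreducible over ℤ (sum of squares).

(a**2+9)·(a**2-5)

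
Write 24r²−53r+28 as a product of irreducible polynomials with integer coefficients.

(3r−4)(8r−7)

Need a pair with product 24·28 = 672 and sum −53: that's −32 and −21.
Split the middle term: 24r²−32r − 21r+28 = 8r(3r−4) − 7(3r−4).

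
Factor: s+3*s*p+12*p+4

Group as (3*s*p+s) + (12*p+4) = s*(3*p+1) + 4*(3*p+1).
Both groups share the factor (3*p+1).

(3*p+1)*(s+4)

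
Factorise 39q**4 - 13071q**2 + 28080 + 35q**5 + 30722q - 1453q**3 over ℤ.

(5q - 13)(7q + 5)(q - 8)(q**2 + 11q + 54)

By the rational root theorem, q = 8 is a root, giving the factor (q - 8) and quotient 35q**4 + 319q**3 + 1099q**2 - 4279q - 3510.
Next, q = 13/5 is a root, giving the factor (5q - 13) and quotient 7q**3 + 82q**2 + 433q + 270.
Continuing, q = -5/7 is a root, so (7q + 5) is a factor; dividing leaves q**2 + 11q + 54.
The quadratic q**2 + 11q + 54 has discriminant -95 < 0 and is irreducible over ℤ.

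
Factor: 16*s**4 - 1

(2*s + 1)*(2*s - 1)*(4*s**2 + 1)

Write as (4*s**2)² − (1)², then factor 4*s**2 - 1 once more.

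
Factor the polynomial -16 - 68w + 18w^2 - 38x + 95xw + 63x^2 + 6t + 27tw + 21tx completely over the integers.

Group: 3t(7x + 9w + 2) + (9x + 2w - 8)(7x + 9w + 2); both groups contain (7x + 9w + 2).

(3t + 9x + 2w - 8)(7x + 9w + 2)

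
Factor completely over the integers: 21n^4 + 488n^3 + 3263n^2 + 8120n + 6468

By the rational root theorem, n = -14 is a root, so (n + 14) is a factor; dividing leaves 21n^3 + 194n^2 + 547n + 462.
Continuing, n = -3 is a root, so (n + 3) is a factor; dividing leaves 21n^2 + 131n + 154.
The remaining quadratic factors as (3n + 14)(7n + 11).

(3n + 14)(7n + 11)(n + 14)(n + 3)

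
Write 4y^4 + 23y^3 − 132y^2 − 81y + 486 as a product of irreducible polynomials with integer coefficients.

(4y − 9)(y + 2)(y + 9)(y − 3)

Trying the rational-root candidates, y = −2 is a root, so (y + 2) is a factor; dividing leaves 4y^3 + 15y^2 − 162y + 243.
Next, y = 9/4 is a root, so (4y − 9) is a factor; dividing leaves y^2 + 6y − 27.
The remaining quadratic factors as (y − 3)(y + 9).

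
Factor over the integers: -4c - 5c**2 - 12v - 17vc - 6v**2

-(2v + 5c + 4)(3v + c)

Group: -2v(3v + c) + (-5c - 4)(3v + c); both groups contain (3v + c).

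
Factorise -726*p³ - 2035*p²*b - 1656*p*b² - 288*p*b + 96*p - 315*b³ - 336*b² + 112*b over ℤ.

-(11*p + 15*b - 4)*(11*p + 3*b + 4)*(6*p + 7*b)

Group: 11*p*(-66*p² - 167*p*b + 24*p - 105*b² + 28*b) + (3*b + 4)*(-66*p² - 167*p*b + 24*p - 105*b² + 28*b); both groups contain (-66*p² - 167*p*b + 24*p - 105*b² + 28*b), so (11*p + 3*b + 4) is a factor with cofactor -66*p² - 167*p*b + 24*p - 105*b² + 28*b.
The cofactor groups again: -66*p² - 167*p*b + 24*p - 105*b² + 28*b = -6*p*(11*p + 15*b - 4) - 7*b*(11*p + 15*b - 4); both groups contain (11*p + 15*b - 4), giving -(6*p + 7*b)*(11*p + 15*b - 4).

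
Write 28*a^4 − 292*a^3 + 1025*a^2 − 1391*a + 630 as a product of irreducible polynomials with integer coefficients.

(2*a − 7)*(2*a − 9)*(7*a − 10)*(a − 1)

By the rational root theorem, a = 7/2 is a root, so (2*a − 7) divides it; the quotient is 14*a^3 − 97*a^2 + 173*a − 90.
Next, a = 9/2 is a root, so (2*a − 9) divides it; the quotient is 7*a^2 − 17*a + 10.
The remaining quadratic factors as (a − 1)(7*a − 10).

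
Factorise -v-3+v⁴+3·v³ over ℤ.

(v+3)·(v-1)·(v²+v+1)

Group as (v⁴-v) + (3·v³-3) = v·(v³-1) + 3·(v³-1).
Both groups share the factor (v³-1).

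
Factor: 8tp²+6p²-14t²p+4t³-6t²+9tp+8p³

(t-2p)(2t-4p-3)(2t+p)

Group: t(4t²-6tp-6t-4p²-3p) - 2p(4t²-6tp-6t-4p²-3p); both groups contain (4t²-6tp-6t-4p²-3p), so (t-2p) is a factor with cofactor 4t²-6tp-6t-4p²-3p.
The cofactor groups again: 4t²-6tp-6t-4p²-3p = 2t(2t-4p-3) + p(2t-4p-3); both groups contain (2t-4p-3), giving (2t+p)(2t-4p-3).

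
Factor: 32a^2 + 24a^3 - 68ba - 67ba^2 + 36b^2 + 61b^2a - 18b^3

-(2b - 3a - 4)(9b - 8a)(b - a)

Group: b(-18b^2 + 43ba + 36b - 24a^2 - 32a) - a(-18b^2 + 43ba + 36b - 24a^2 - 32a); both groups contain (-18b^2 + 43ba + 36b - 24a^2 - 32a), so (b - a) is a factor with cofactor -18b^2 + 43ba + 36b - 24a^2 - 32a.
The cofactor groups again: -18b^2 + 43ba + 36b - 24a^2 - 32a = -9b(2b - 3a - 4) + 8a(2b - 3a - 4); both groups contain (2b - 3a - 4), giving -(9b - 8a)(2b - 3a - 4).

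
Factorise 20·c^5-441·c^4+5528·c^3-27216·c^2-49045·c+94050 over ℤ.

Among the possible rational roots, c = 5/4 is a root, giving the factor (4·c-5) and quotient 5·c^4-104·c^3+1252·c^2-5239·c-18810.
Next, c = -11/5 is a root, so (5·c+11) divides it; the quotient is c^3-23·c^2+301·c-1710.
Next, c = 10 is a root, giving the factor (c-10) and quotient c^2-13·c+171.
The quadratic c^2-13·c+171 has discriminant -515 < 0 and is irreducible over ℤ.

(4·c-5)·(5·c+11)·(c-10)·(c^2-13·c+171)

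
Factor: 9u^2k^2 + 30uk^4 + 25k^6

Every term has a factor of k^2; factoring it out leaves 9u^2 + 30uk^2 + 25k^4.
Recognize a perfect-square trinomial with the parts 5k^2 and 3u.

k^2(3u + 5k^2)^2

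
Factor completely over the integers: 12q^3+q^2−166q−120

(3q+10)(4q+3)(q−4)

Trying the rational-root candidates, q = 4 is a root, so (q−4) divides it; the quotient is 12q^2+49q+30.
The remaining quadratic factors as (3q+10)(4q+3).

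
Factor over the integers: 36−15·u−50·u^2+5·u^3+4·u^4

Among the possible rational roots, u = −1 is a root, so (u+1) is a factor; dividing leaves 4·u^3+u^2−51·u+36.
Then u = 3/4 is a root, giving the factor (4·u−3) and quotient u^2+u−12.
The remaining quadratic factors as (u−3)(u+4).

(4·u−3)·(u+1)·(u+4)·(u−3)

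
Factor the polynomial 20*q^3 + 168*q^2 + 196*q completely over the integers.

Pull out the common factor 4*q, then factor the remaining trinomial.

4*q*(5*q + 7)*(q + 7)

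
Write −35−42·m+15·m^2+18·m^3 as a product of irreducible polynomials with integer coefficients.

(6·m+5)·(3·m^2−7)

Group as (18·m^3−42·m) + (15·m^2−35) = 6·m·(3·m^2−7) + 5·(3·m^2−7).
Both groups share the factor (3·m^2−7).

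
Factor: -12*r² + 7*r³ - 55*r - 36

Trying the rational-root candidates, r = -1 is a root, so (r + 1) is a factor; dividing leaves 7*r² - 19*r - 36.
The remaining quadratic factors as (r - 4)(7*r + 9).

(7*r + 9)*(r + 1)*(r - 4)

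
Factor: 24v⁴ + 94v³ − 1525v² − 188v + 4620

(4v + 7)(6v − 11)(v + 10)(v − 6)

By the rational root theorem, v = 6 is a root, giving the factor (v − 6) and quotient 24v³ + 238v² − 97v − 770.
Next, v = −7/4 is a root, giving the factor (4v + 7) and quotient 6v² + 49v − 110.
The remaining quadratic factors as (v + 10)(6v − 11).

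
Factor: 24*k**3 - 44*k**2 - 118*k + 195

(2*k - 3)*(2*k - 5)*(6*k + 13)

By the rational root theorem, k = 3/2 is a root, so (2*k - 3) is a factor; dividing leaves 12*k**2 - 4*k - 65.
The remaining quadratic factors as (2*k - 5)(6*k + 13).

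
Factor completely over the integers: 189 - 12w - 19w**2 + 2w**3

(2w - 7)(w + 3)(w - 9)

Trying the rational-root candidates, w = -3 is a root, giving the factor (w + 3) and quotient 2w**2 - 25w + 63.
The remaining quadratic factors as (2w - 7)(w - 9).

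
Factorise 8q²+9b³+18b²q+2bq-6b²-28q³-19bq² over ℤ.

(3b+7q-2)(3b-4q)(b+q)

Group: b(9b²+9bq-6b-28q²+8q) + q(9b²+9bq-6b-28q²+8q); both groups contain (9b²+9bq-6b-28q²+8q), so (b+q) is a factor with cofactor 9b²+9bq-6b-28q²+8q.
The cofactor groups again: 9b²+9bq-6b-28q²+8q = 3b(3b+7q-2) - 4q(3b+7q-2); both groups contain (3b+7q-2), giving (3b-4q)(3b+7q-2).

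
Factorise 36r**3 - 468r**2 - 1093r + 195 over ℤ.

Among the possible rational roots, r = 1/6 is a root, so (6r - 1) divides it; the quotient is 6r**2 - 77r - 195.
The remaining quadratic factors as (r - 15)(6r + 13).

(6r + 13)(6r - 1)(r - 15)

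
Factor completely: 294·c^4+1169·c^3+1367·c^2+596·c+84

(2·c+1)·(3·c+7)·(7·c+2)·(7·c+6)

Testing divisors of the constant over divisors of the leading coefficient, c = -7/3 is a root, so (3·c+7) divides it; the quotient is 98·c^3+161·c^2+80·c+12.
Continuing, c = -2/7 is a root, so (7·c+2) is a factor; dividing leaves 14·c^2+19·c+6.
The remaining quadratic factors as (2·c+1)(7·c+6).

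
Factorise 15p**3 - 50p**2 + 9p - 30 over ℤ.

(3p - 10)(5p**2 + 3)

Group as (15p**3 + 9p) + (-50p**2 - 30) = 3p(5p**2 + 3) - 10(5p**2 + 3).
Both groups share the factor (5p**2 + 3).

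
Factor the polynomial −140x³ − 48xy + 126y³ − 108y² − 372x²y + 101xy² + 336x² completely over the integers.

−(14x − 9y)(2x + y)(5x + 14y − 12)

Group: 14x(−10x² − 33xy + 24x − 14y² + 12y) − 9y(−10x² − 33xy + 24x − 14y² + 12y); both groups contain (−10x² − 33xy + 24x − 14y² + 12y), so (14x − 9y) is a factor with cofactor −10x² − 33xy + 24x − 14y² + 12y.
The cofactor groups again: −10x² − 33xy + 24x − 14y² + 12y = −5x(2x + y) + (−14y + 12)(2x + y); both groups contain (2x + y), giving −(5x + 14y − 12)(2x + y).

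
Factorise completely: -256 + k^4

(k + 4)*(k - 4)*(k^2 + 16)

Write as (k^2)² − (16)², then factor k^2 - 16 once more.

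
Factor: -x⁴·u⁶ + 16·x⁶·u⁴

Pull out the common factor x⁴·u⁴, leaving 16·x² - u².
Recognize a difference of squares with the parts 4·x and u.

u⁴·x⁴·(4·x - u)·(4·x + u)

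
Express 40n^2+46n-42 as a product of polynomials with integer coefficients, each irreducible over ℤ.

2(4n+7)(5n-3)

Pull out the common factor 2, then factor the remaining trinomial.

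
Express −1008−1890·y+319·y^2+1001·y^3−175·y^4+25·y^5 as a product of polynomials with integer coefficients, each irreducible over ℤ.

Testing divisors of the constant over divisors of the leading coefficient, y = −3/5 is a root, giving the factor (5·y+3) and quotient 5·y^4−38·y^3+223·y^2−70·y−336.
Continuing, y = −1 is a root, giving the factor (y+1) and quotient 5·y^3−43·y^2+266·y−336.
Next, y = 8/5 is a root, so (5·y−8) divides it; the quotient is y^2−7·y+42.
The quadratic y^2−7·y+42 has discriminant −119 < 0 and is irreducible over ℤ.

(5·y+3)·(5·y−8)·(y+1)·(y^2−7·y+42)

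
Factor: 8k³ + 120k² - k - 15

Group as (8k³ - k) + (120k² - 15) = k(8k² - 1) + 15(8k² - 1).
Both groups share the factor (8k² - 1).

(k + 15)(8k² - 1)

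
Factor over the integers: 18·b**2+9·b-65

Need a pair with product 18·(-65) = -1170 and sum 9: that's -30 and 39.
Split the middle term: 18·b**2-30·b + 39·b-65 = 6·b·(3·b-5) + 13·(3·b-5).

(3·b-5)·(6·b+13)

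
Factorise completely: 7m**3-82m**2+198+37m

By the rational root theorem, m = -9/7 is a root, so (7m+9) is a factor; dividing leaves m**2-13m+22.
The remaining quadratic factors as (m-11)(m-2).

(7m+9)(m-11)(m-2)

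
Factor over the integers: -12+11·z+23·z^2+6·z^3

(2·z-1)·(3·z+4)·(z+3)

By the rational root theorem, z = -4/3 is a root, giving the factor (3·z+4) and quotient 2·z^2+5·z-3.
The remaining quadratic factors as (z+3)(2·z-1).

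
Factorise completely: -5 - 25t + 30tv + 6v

Group as (30tv - 25t) + (6v - 5) = 5t(6v - 5) + (6v - 5).
Both groups share the factor (6v - 5).

(5t + 1)(6v - 5)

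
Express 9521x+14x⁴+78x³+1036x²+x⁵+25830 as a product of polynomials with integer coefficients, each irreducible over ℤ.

(x+5)(x+7)(x+9)(x²-7x+82)

Testing divisors of the constant over divisors of the leading coefficient, x = -7 is a root, giving the factor (x+7) and quotient x⁴+7x³+29x²+833x+3690.
Then x = -5 is a root, giving the factor (x+5) and quotient x³+2x²+19x+738.
Then x = -9 is a root, so (x+9) is a factor; dividing leaves x²-7x+82.
The quadratic x²-7x+82 has discriminant -279 < 0 and is irreducible over ℤ.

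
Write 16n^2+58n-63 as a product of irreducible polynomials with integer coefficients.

(2n+9)(8n-7)

Need a pair with product 16·(-63) = -1008 and sum 58: that's -14 and 72.
Split the middle term: 16n^2-14n + 72n-63 = 2n(8n-7) + 9(8n-7).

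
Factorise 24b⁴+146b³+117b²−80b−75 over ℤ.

Among the possible rational roots, b = −5 is a root, giving the factor (b+5) and quotient 24b³+26b²−13b−15.
Next, b = 3/4 is a root, so (4b−3) divides it; the quotient is 6b²+11b+5.
The remaining quadratic factors as (b+1)(6b+5).

(4b−3)(6b+5)(b+1)(b+5)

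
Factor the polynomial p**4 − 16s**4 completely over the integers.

(p + 2s)(p − 2s)(p**2 + 4s**2)

Difference of squares twice: with A = p and B = 2s, A⁴ − B⁴ = (A² − B²)(A² + B²), and A² − B² factors again.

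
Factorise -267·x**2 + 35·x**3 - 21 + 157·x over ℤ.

Among the possible rational roots, x = 1/5 is a root, so (5·x - 1) is a factor; dividing leaves 7·x**2 - 52·x + 21.
The remaining quadratic factors as (x - 7)(7·x - 3).

(5·x - 1)·(7·x - 3)·(x - 7)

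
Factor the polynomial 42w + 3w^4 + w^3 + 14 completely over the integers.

(3w + 1)(w^3 + 14)

Group as (3w^4 + 42w) + (w^3 + 14) = 3w(w^3 + 14) + (w^3 + 14).
Both groups share the factor (w^3 + 14).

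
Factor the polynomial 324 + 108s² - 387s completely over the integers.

9(3s - 4)(4s - 9)

Pull out the common factor 9, then factor the remaining trinomial.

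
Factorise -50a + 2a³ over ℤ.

Every term has a factor of 2a. Then a² - 25 = (a)² − (5)².

2a(a + 5)(a - 5)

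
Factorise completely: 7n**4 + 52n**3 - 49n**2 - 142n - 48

(7n + 3)(n + 1)(n + 8)(n - 2)

Among the possible rational roots, n = -8 is a root, so (n + 8) divides it; the quotient is 7n**3 - 4n**2 - 17n - 6.
Continuing, n = 2 is a root, so (n - 2) divides it; the quotient is 7n**2 + 10n + 3.
The remaining quadratic factors as (7n + 3)(n + 1).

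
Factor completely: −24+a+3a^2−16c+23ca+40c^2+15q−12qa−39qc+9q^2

(3q−8c−3a+8)(3q−5c−a−3)

Group: 3q(3q−5c−a−3) + (−8c−3a+8)(3q−5c−a−3); both groups contain (3q−5c−a−3).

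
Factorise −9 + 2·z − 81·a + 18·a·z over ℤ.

(2·z − 9)·(9·a + 1)

Group as (18·a·z − 81·a) + (2·z − 9) = 9·a·(2·z − 9) + (2·z − 9).
Both groups share the factor (2·z − 9).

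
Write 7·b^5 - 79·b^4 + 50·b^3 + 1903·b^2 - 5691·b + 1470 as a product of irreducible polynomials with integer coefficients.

Trying the rational-root candidates, b = 7 is a root, giving the factor (b - 7) and quotient 7·b^4 - 30·b^3 - 160·b^2 + 783·b - 210.
Continuing, b = -5 is a root, so (b + 5) divides it; the quotient is 7·b^3 - 65·b^2 + 165·b - 42.
Then b = 2/7 is a root, so (7·b - 2) is a factor; dividing leaves b^2 - 9·b + 21.
The quadratic b^2 - 9·b + 21 has discriminant -3 < 0 and is irreducible over ℤ.

(7·b - 2)·(b + 5)·(b - 7)·(b^2 - 9·b + 21)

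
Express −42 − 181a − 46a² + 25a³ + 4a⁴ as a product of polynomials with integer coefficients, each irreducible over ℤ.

(4a + 1)(a + 2)(a + 7)(a − 3)

Testing divisors of the constant over divisors of the leading coefficient, a = 3 is a root, so (a − 3) is a factor; dividing leaves 4a³ + 37a² + 65a + 14.
Continuing, a = −2 is a root, so (a + 2) divides it; the quotient is 4a² + 29a + 7.
The remaining quadratic factors as (a + 7)(4a + 1).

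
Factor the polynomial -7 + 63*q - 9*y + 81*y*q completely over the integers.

(9*q - 1)*(9*y + 7)

Group as (81*y*q - 9*y) + (63*q - 7) = 9*y*(9*q - 1) + 7*(9*q - 1).
Both groups share the factor (9*q - 1).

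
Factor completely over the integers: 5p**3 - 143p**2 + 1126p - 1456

By the rational root theorem, p = 8/5 is a root, so (5p - 8) divides it; the quotient is p**2 - 27p + 182.
The remaining quadratic factors as (p - 13)(p - 14).

(5p - 8)(p - 13)(p - 14)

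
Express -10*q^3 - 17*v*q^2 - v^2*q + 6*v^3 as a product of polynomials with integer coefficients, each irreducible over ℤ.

(v - 2*q)*(6*v + 5*q)*(v + q)

Group: v*(6*v^2 + 11*v*q + 5*q^2) - 2*q*(6*v^2 + 11*v*q + 5*q^2); both groups contain (6*v^2 + 11*v*q + 5*q^2), so (v - 2*q) is a factor with cofactor 6*v^2 + 11*v*q + 5*q^2.
The cofactor groups again: 6*v^2 + 11*v*q + 5*q^2 = 6*v*(v + q) + 5*q*(v + q); both groups contain (v + q), giving (6*v + 5*q)*(v + q).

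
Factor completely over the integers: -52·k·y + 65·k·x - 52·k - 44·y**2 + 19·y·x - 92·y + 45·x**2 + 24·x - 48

Group: -13·k·(4·y - 5·x + 4) + (-11·y - 9·x - 12)·(4·y - 5·x + 4); both groups contain (4·y - 5·x + 4).

-(4·y - 5·x + 4)·(13·k + 11·y + 9·x + 12)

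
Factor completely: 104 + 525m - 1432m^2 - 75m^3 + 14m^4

(2m - 1)(7m + 1)(m + 8)(m - 13)

Among the possible rational roots, m = -8 is a root, so (m + 8) divides it; the quotient is 14m^3 - 187m^2 + 64m + 13.
Then m = 1/2 is a root, so (2m - 1) is a factor; dividing leaves 7m^2 - 90m - 13.
The remaining quadratic factors as (7m + 1)(m - 13).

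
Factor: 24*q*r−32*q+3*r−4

Group as (24*q*r−32*q) + (3*r−4) = 8*q*(3*r−4) + (3*r−4).
Both groups share the factor (3*r−4).

(3*r−4)*(8*q+1)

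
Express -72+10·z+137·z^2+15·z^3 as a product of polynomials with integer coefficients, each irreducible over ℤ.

(3·z-2)·(5·z+4)·(z+9)

Trying the rational-root candidates, z = -4/5 is a root, so (5·z+4) divides it; the quotient is 3·z^2+25·z-18.
The remaining quadratic factors as (3·z-2)(z+9).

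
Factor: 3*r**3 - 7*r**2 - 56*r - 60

Trying the rational-root candidates, r = -2 is a root, so (r + 2) is a factor; dividing leaves 3*r**2 - 13*r - 30.
The remaining quadratic factors as (3*r + 5)(r - 6).

(3*r + 5)*(r + 2)*(r - 6)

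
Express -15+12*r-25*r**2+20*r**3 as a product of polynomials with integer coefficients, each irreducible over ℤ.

(4*r-5)*(5*r**2+3)

Group as (20*r**3+12*r) + (-25*r**2-15) = 4*r*(5*r**2+3) - 5*(5*r**2+3).
Both groups share the factor (5*r**2+3).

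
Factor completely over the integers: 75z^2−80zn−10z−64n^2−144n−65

Group: 5z(15z+8n+13) + (−8n−5)(15z+8n+13); both groups contain (15z+8n+13).

(5z−8n−5)(15z+8n+13)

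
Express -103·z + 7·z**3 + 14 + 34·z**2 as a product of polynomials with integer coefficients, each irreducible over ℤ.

Among the possible rational roots, z = 2 is a root, so (z - 2) is a factor; dividing leaves 7·z**2 + 48·z - 7.
The remaining quadratic factors as (7·z - 1)(z + 7).

(7·z - 1)·(z + 7)·(z - 2)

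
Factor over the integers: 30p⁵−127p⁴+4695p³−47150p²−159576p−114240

(5p+8)(6p+7)(p−10)(p²+3p+204)

Among the possible rational roots, p = 10 is a root, so (p−10) divides it; the quotient is 30p⁴+173p³+6425p²+17100p+11424.
Next, p = −8/5 is a root, giving the factor (5p+8) and quotient 6p³+25p²+1245p+1428.
Next, p = −7/6 is a root, so (6p+7) divides it; the quotient is p²+3p+204.
The quadratic p²+3p+204 has discriminant −807 < 0 and is irreducible over ℤ.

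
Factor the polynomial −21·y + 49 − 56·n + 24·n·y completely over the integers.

(3·y − 7)·(8·n − 7)

Group as (24·n·y − 56·n) + (−21·y + 49) = 8·n·(3·y − 7) − 7·(3·y − 7).
Both groups share the factor (3·y − 7).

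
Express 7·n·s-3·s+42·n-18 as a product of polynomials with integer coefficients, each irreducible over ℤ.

(7·n-3)·(s+6)

Group as (7·n·s+42·n) + (-3·s-18) = 7·n·(s+6) - 3·(s+6).
Both groups share the factor (s+6).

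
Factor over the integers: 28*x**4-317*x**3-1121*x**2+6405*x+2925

(4*x-15)*(7*x+3)*(x+5)*(x-13)

Trying the rational-root candidates, x = 13 is a root, so (x-13) divides it; the quotient is 28*x**3+47*x**2-510*x-225.
Then x = -5 is a root, so (x+5) is a factor; dividing leaves 28*x**2-93*x-45.
The remaining quadratic factors as (7*x+3)(4*x-15).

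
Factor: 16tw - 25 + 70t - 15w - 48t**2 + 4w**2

Group: -8t(6t + w - 5) + (4w + 5)(6t + w - 5); both groups contain (6t + w - 5).

-(6t + w - 5)(8t - 4w - 5)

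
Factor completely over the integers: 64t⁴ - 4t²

Pull out the common factor 4t²; 16t² - 1 is a difference of squares.

4t²(4t + 1)(4t - 1)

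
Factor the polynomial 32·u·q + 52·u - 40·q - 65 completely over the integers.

(4·u - 5)·(8·q + 13)

Group as (32·u·q + 52·u) + (-40·q - 65) = 4·u·(8·q + 13) - 5·(8·q + 13).
Both groups share the factor (8·q + 13).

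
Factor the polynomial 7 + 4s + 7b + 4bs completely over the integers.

Group as (4bs + 7b) + (4s + 7) = b(4s + 7) + (4s + 7).
Both groups share the factor (4s + 7).

(4s + 7)(b + 1)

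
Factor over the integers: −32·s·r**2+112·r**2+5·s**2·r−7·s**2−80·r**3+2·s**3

(s−4·r)·(s+4·r)·(2·s+5·r−7)

Group: 2·s·(s**2−16·r**2) + (5·r−7)·(s**2−16·r**2); both groups contain (s**2−16·r**2), so (2·s+5·r−7) is a factor with cofactor s**2−16·r**2.
The cofactor groups again: s**2−16·r**2 = s·(s+4·r) − 4·r·(s+4·r); both groups contain (s+4·r), giving (s−4·r)·(s+4·r).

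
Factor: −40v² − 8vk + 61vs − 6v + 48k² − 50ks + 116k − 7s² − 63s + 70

−(8v − 8k − s − 10)(5v + 6k − 7s + 7)

Group: −5v(8v − 8k − s − 10) + (−6k + 7s − 7)(8v − 8k − s − 10); both groups contain (8v − 8k − s − 10).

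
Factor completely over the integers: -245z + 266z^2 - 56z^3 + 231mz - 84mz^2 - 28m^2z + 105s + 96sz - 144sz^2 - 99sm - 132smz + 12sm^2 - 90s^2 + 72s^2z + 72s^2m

Group: 6s(12sm + 12sz - 15s - 28mz - 28z^2 + 35z) + (m + 2z - 7)(12sm + 12sz - 15s - 28mz - 28z^2 + 35z); both groups contain (12sm + 12sz - 15s - 28mz - 28z^2 + 35z), so (6s + m + 2z - 7) is a factor with cofactor 12sm + 12sz - 15s - 28mz - 28z^2 + 35z.
The cofactor groups again: 12sm + 12sz - 15s - 28mz - 28z^2 + 35z = 4m(3s - 7z) + (4z - 5)(3s - 7z); both groups contain (3s - 7z), giving (4m + 4z - 5)(3s - 7z).

(3s - 7z)(4m + 4z - 5)(6s + m + 2z - 7)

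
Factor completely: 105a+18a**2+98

(3a+14)(6a+7)

Need a pair with product 18·98 = 1764 and sum 105: that's 21 and 84.
Split the middle term: 18a**2+21a + 84a+98 = 3a(6a+7) + 14(6a+7).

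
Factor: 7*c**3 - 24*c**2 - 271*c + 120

By the rational root theorem, c = 3/7 is a root, so (7*c - 3) divides it; the quotient is c**2 - 3*c - 40.
The remaining quadratic factors as (c + 5)(c - 8).

(7*c - 3)*(c + 5)*(c - 8)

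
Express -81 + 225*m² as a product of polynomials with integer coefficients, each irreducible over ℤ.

Every term has a factor of 9. Then 25*m² - 9 = (5*m)² − (3)².

9*(5*m + 3)*(5*m - 3)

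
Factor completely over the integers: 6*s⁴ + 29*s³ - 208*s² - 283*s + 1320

Trying the rational-root candidates, s = -8 is a root, so (s + 8) is a factor; dividing leaves 6*s³ - 19*s² - 56*s + 165.
Next, s = 5/2 is a root, so (2*s - 5) divides it; the quotient is 3*s² - 2*s - 33.
The remaining quadratic factors as (3*s - 11)(s + 3).

(2*s - 5)*(3*s - 11)*(s + 3)*(s + 8)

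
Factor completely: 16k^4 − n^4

Write as (4k^2)² − (n^2)², then factor 4k^2 − n^2 once more.

(2k + n)(2k − n)(4k^2 + n^2)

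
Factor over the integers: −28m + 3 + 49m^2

(7m − 1)(7m − 3)

Need a pair with product 49·3 = 147 and sum −28: that's −7 and −21.
Split the middle term: 49m^2 − 7m − 21m + 3 = 7m(7m − 1) − 3(7m − 1).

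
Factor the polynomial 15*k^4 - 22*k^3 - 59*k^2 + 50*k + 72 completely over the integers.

(3*k + 4)*(5*k - 9)*(k + 1)*(k - 2)

By the rational root theorem, k = 2 is a root, so (k - 2) is a factor; dividing leaves 15*k^3 + 8*k^2 - 43*k - 36.
Continuing, k = -4/3 is a root, so (3*k + 4) divides it; the quotient is 5*k^2 - 4*k - 9.
The remaining quadratic factors as (5*k - 9)(k + 1).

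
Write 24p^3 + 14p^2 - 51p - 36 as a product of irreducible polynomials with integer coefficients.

(2p - 3)(3p + 4)(4p + 3)

By the rational root theorem, p = -3/4 is a root, so (4p + 3) divides it; the quotient is 6p^2 - p - 12.
The remaining quadratic factors as (2p - 3)(3p + 4).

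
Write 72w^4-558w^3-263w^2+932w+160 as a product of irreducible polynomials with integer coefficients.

(3w+4)(4w-5)(6w+1)(w-8)

Testing divisors of the constant over divisors of the leading coefficient, w = 5/4 is a root, giving the factor (4w-5) and quotient 18w^3-117w^2-212w-32.
Next, w = 8 is a root, so (w-8) divides it; the quotient is 18w^2+27w+4.
The remaining quadratic factors as (6w+1)(3w+4).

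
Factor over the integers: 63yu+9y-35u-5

(7u+1)(9y-5)

Group as (63yu+9y) + (-35u-5) = 9y(7u+1) - 5(7u+1).
Both groups share the factor (7u+1).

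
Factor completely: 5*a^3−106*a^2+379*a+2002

(5*a+14)*(a−11)*(a−13)

By the rational root theorem, a = −14/5 is a root, so (5*a+14) divides it; the quotient is a^2−24*a+143.
The remaining quadratic factors as (a−11)(a−13).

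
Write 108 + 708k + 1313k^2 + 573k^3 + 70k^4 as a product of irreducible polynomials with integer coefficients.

Trying the rational-root candidates, k = -3 is a root, so (k + 3) is a factor; dividing leaves 70k^3 + 363k^2 + 224k + 36.
Next, k = -9/2 is a root, so (2k + 9) divides it; the quotient is 35k^2 + 24k + 4.
The remaining quadratic factors as (5k + 2)(7k + 2).

(2k + 9)(5k + 2)(7k + 2)(k + 3)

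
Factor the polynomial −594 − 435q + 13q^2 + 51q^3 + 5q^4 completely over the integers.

(5q + 11)(q + 2)(q + 9)(q − 3)

Among the possible rational roots, q = −2 is a root, giving the factor (q + 2) and quotient 5q^3 + 41q^2 − 69q − 297.
Next, q = −11/5 is a root, giving the factor (5q + 11) and quotient q^2 + 6q − 27.
The remaining quadratic factors as (q + 9)(q − 3).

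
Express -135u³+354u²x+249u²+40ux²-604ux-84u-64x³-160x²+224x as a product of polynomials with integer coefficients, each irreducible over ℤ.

Group: 9u(-15u²+46ux+21u-16x²-56x) + (4x-4)(-15u²+46ux+21u-16x²-56x); both groups contain (-15u²+46ux+21u-16x²-56x), so (9u+4x-4) is a factor with cofactor -15u²+46ux+21u-16x²-56x.
The cofactor groups again: -15u²+46ux+21u-16x²-56x = -5u(3u-8x) + (2x+7)(3u-8x); both groups contain (3u-8x), giving -(5u-2x-7)(3u-8x).

-(3u-8x)(5u-2x-7)(9u+4x-4)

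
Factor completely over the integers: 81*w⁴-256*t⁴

Difference of squares twice: with A = 3*w and B = 4*t, A⁴ − B⁴ = (A² − B²)(A² + B²), and A² − B² factors again.

(3*w-4*t)*(3*w+4*t)*(9*w²+16*t²)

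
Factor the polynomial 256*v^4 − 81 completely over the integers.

(4*v)⁴ − (3)⁴ = ((4*v)² − (3)²)((4*v)² + (3)²); the first factor splits again, the second (16*v^2 + 9) is irreducible.

(4*v + 3)*(4*v − 3)*(16*v^2 + 9)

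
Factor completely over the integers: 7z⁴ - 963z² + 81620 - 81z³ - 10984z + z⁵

(z + 14)(z - 11)(z - 5)(z² + 9z + 106)

Among the possible rational roots, z = -14 is a root, giving the factor (z + 14) and quotient z⁴ - 7z³ + 17z² - 1201z + 5830.
Next, z = 5 is a root, so (z - 5) is a factor; dividing leaves z³ - 2z² + 7z - 1166.
Then z = 11 is a root, so (z - 11) divides it; the quotient is z² + 9z + 106.
The quadratic z² + 9z + 106 has discriminant -343 < 0 and is irreducible over ℤ.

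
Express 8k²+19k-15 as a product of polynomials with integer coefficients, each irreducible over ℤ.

Need a pair with product 8·(-15) = -120 and sum 19: that's -5 and 24.
Split the middle term: 8k²-5k + 24k-15 = k(8k-5) + 3(8k-5).

(8k-5)(k+3)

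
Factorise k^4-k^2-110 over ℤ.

(k^2+10)*(k^2-11)

Substitute u = k^2 to get a quadratic in u, then factor.
k^2+10 is irreducible over ℤ (always positive, so no real roots).
k^2-11 is irreducible over ℤ (11 is not a perfect square).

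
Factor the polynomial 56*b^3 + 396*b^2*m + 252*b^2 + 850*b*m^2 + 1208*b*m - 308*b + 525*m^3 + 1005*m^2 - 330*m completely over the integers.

(14*b + 15*m)*(2*b + 5*m + 11)*(2*b + 7*m - 2)

Group: 14*b*(4*b^2 + 24*b*m + 18*b + 35*m^2 + 67*m - 22) + 15*m*(4*b^2 + 24*b*m + 18*b + 35*m^2 + 67*m - 22); both groups contain (4*b^2 + 24*b*m + 18*b + 35*m^2 + 67*m - 22), so (14*b + 15*m) is a factor with cofactor 4*b^2 + 24*b*m + 18*b + 35*m^2 + 67*m - 22.
The cofactor groups again: 4*b^2 + 24*b*m + 18*b + 35*m^2 + 67*m - 22 = 2*b*(2*b + 7*m - 2) + (5*m + 11)*(2*b + 7*m - 2); both groups contain (2*b + 7*m - 2), giving (2*b + 5*m + 11)*(2*b + 7*m - 2).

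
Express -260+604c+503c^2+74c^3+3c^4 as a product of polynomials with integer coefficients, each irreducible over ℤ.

By the rational root theorem, c = -2 is a root, giving the factor (c+2) and quotient 3c^3+68c^2+367c-130.
Then c = 1/3 is a root, so (3c-1) divides it; the quotient is c^2+23c+130.
The remaining quadratic factors as (c+10)(c+13).

(3c-1)(c+10)(c+13)(c+2)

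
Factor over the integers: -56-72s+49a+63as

(7a-8)(9s+7)

Group as (63as+49a) + (-72s-56) = 7a(9s+7) - 8(9s+7).
Both groups share the factor (9s+7).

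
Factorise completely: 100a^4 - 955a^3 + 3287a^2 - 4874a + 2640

By the rational root theorem, a = 8/5 is a root, so (5a - 8) divides it; the quotient is 20a^3 - 159a^2 + 403a - 330.
Next, a = 2 is a root, so (a - 2) divides it; the quotient is 20a^2 - 119a + 165.
The remaining quadratic factors as (4a - 15)(5a - 11).

(4a - 15)(5a - 11)(5a - 8)(a - 2)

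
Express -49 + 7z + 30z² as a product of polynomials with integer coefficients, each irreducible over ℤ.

Need a pair with product 30·(-49) = -1470 and sum 7: that's -35 and 42.
Split the middle term: 30z² - 35z + 42z - 49 = 5z(6z - 7) + 7(6z - 7).

(5z + 7)(6z - 7)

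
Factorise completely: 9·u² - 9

9·(u + 1)·(u - 1)

Pull out the common factor 9; u² - 1 is a difference of squares.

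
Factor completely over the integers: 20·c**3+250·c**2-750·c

Pull out the common factor 10·c, then factor the remaining trinomial.

10·c·(2·c-5)·(c+15)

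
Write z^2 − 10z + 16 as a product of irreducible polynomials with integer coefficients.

Two integers with product 16 and sum −10 are −8 and −2.

(z − 2)(z − 8)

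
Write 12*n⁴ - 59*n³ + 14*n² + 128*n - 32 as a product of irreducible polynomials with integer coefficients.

Trying the rational-root candidates, n = 1/4 is a root, giving the factor (4*n - 1) and quotient 3*n³ - 14*n² + 32.
Then n = 2 is a root, giving the factor (n - 2) and quotient 3*n² - 8*n - 16.
The remaining quadratic factors as (3*n + 4)(n - 4).

(3*n + 4)*(4*n - 1)*(n - 2)*(n - 4)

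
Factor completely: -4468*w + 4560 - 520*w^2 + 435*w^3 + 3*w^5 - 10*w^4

(3*w - 10)*(w + 3)*(w - 1)*(w^2 - 2*w + 152)

Trying the rational-root candidates, w = -3 is a root, so (w + 3) divides it; the quotient is 3*w^4 - 19*w^3 + 492*w^2 - 1996*w + 1520.
Then w = 10/3 is a root, so (3*w - 10) divides it; the quotient is w^3 - 3*w^2 + 154*w - 152.
Then w = 1 is a root, giving the factor (w - 1) and quotient w^2 - 2*w + 152.
The quadratic w^2 - 2*w + 152 has discriminant -604 < 0 and is irreducible over ℤ.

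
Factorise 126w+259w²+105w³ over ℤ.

7w(3w+2)(5w+9)

Pull out the common factor 7w, then factor the remaining trinomial.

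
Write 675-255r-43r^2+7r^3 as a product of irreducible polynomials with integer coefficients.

(7r-15)(r+5)(r-9)

Among the possible rational roots, r = 15/7 is a root, giving the factor (7r-15) and quotient r^2-4r-45.
The remaining quadratic factors as (r+5)(r-9).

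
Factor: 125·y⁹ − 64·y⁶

Every term has a factor of y⁶; factoring it out leaves 125·y³ − 64.
Recognize a difference of cubes with the parts 5·y and 4.

y⁶·(5·y − 4)·(25·y² + 20·y + 16)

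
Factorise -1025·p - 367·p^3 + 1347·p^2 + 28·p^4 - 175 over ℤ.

Testing divisors of the constant over divisors of the leading coefficient, p = 7 is a root, so (p - 7) is a factor; dividing leaves 28·p^3 - 171·p^2 + 150·p + 25.
Next, p = -1/7 is a root, so (7·p + 1) is a factor; dividing leaves 4·p^2 - 25·p + 25.
The remaining quadratic factors as (p - 5)(4·p - 5).

(4·p - 5)·(7·p + 1)·(p - 5)·(p - 7)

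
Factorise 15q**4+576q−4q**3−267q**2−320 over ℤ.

Among the possible rational roots, q = 8/3 is a root, giving the factor (3q−8) and quotient 5q**3+12q**2−57q+40.
Then q = 8/5 is a root, so (5q−8) divides it; the quotient is q**2+4q−5.
The remaining quadratic factors as (q−1)(q+5).

(3q−8)(5q−8)(q+5)(q−1)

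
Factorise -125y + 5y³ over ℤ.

Factor out 5y, leaving y² - 25, which is a difference of two squares.

5y(y + 5)(y - 5)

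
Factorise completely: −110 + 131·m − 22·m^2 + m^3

(m − 1)·(m − 10)·(m − 11)

By the rational root theorem, m = 1 is a root, so (m − 1) is a factor; dividing leaves m^2 − 21·m + 110.
The remaining quadratic factors as (m − 11)(m − 10).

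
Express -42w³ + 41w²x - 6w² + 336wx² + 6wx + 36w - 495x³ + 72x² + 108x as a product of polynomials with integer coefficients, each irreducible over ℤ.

Group: 6w(-7w² - 6wx + 6w + 45x² + 18x) + (-11x + 6)(-7w² - 6wx + 6w + 45x² + 18x); both groups contain (-7w² - 6wx + 6w + 45x² + 18x), so (6w - 11x + 6) is a factor with cofactor -7w² - 6wx + 6w + 45x² + 18x.
The cofactor groups again: -7w² - 6wx + 6w + 45x² + 18x = -w(7w - 15x - 6) - 3x(7w - 15x - 6); both groups contain (7w - 15x - 6), giving -(w + 3x)(7w - 15x - 6).

-(6w - 11x + 6)(7w - 15x - 6)(w + 3x)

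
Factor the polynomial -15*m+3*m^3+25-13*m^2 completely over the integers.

By the rational root theorem, m = 1 is a root, giving the factor (m-1) and quotient 3*m^2-10*m-25.
The remaining quadratic factors as (3*m+5)(m-5).

(3*m+5)*(m-1)*(m-5)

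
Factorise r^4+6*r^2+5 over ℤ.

Substitute u = r^2 to get a quadratic in u, then factor.
r^2+5 is irreducible over ℤ (always positive, so no real roots).
r^2+1 is irreducible over ℤ (sum of squares).

(r^2+1)*(r^2+5)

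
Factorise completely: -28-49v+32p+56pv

(7v+4)(8p-7)

Group as (56pv+32p) + (-49v-28) = 8p(7v+4) - 7(7v+4).
Both groups share the factor (7v+4).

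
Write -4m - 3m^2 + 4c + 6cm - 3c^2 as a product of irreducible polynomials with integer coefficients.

Group: -c(3c - 3m - 4) + m(3c - 3m - 4); both groups contain (3c - 3m - 4).

-(3c - 3m - 4)(c - m)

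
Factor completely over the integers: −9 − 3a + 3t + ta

(a + 3)(t − 3)

Group as (ta + 3t) + (−3a − 9) = t(a + 3) − 3(a + 3).
Both groups share the factor (a + 3).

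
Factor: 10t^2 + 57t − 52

(2t + 13)(5t − 4)

Need a pair with product 10·(−52) = −520 and sum 57: that's −8 and 65.
Split the middle term: 10t^2 − 8t + 65t − 52 = 2t(5t − 4) + 13(5t − 4).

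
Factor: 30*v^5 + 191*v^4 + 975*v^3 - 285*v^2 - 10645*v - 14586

Trying the rational-root candidates, v = -11/5 is a root, so (5*v + 11) is a factor; dividing leaves 6*v^4 + 25*v^3 + 140*v^2 - 365*v - 1326.
Continuing, v = -13/6 is a root, so (6*v + 13) is a factor; dividing leaves v^3 + 2*v^2 + 19*v - 102.
Continuing, v = 3 is a root, so (v - 3) is a factor; dividing leaves v^2 + 5*v + 34.
The quadratic v^2 + 5*v + 34 has discriminant -111 < 0 and is irreducible over ℤ.

(5*v + 11)*(6*v + 13)*(v - 3)*(v^2 + 5*v + 34)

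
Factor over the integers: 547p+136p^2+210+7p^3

(7p+3)(p+14)(p+5)

By the rational root theorem, p = -14 is a root, so (p+14) is a factor; dividing leaves 7p^2+38p+15.
The remaining quadratic factors as (p+5)(7p+3).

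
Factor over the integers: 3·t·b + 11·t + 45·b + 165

(3·b + 11)·(t + 15)

Group as (3·t·b + 11·t) + (45·b + 165) = t·(3·b + 11) + 15·(3·b + 11).
Both groups share the factor (3·b + 11).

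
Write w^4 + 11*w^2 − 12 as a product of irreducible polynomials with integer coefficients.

Substitute u = w^2 to get a quadratic in u, then factor.
w^2 + 12 is irreducible over ℤ (always positive, so no real roots).
w^2 − 1 is a difference of squares.

(w + 1)*(w − 1)*(w^2 + 12)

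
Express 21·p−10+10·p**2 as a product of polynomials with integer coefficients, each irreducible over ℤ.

(2·p+5)·(5·p−2)

Need a pair with product 10·(−10) = −100 and sum 21: that's 25 and −4.
Split the middle term: 10·p**2+25·p − 4·p−10 = 5·p·(2·p+5) − 2·(2·p+5).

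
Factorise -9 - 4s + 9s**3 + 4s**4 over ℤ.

(4s + 9)(s - 1)(s**2 + s + 1)

Group as (4s**4 - 4s) + (9s**3 - 9) = 4s(s**3 - 1) + 9(s**3 - 1).
Both groups share the factor (s**3 - 1).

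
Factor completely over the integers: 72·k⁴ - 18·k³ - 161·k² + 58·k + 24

Trying the rational-root candidates, k = 4/3 is a root, so (3·k - 4) divides it; the quotient is 24·k³ + 26·k² - 19·k - 6.
Then k = -1/4 is a root, so (4·k + 1) is a factor; dividing leaves 6·k² + 5·k - 6.
The remaining quadratic factors as (2·k + 3)(3·k - 2).

(2·k + 3)·(3·k - 2)·(3·k - 4)·(4·k + 1)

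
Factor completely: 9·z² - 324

Pull out the common factor 9; z² - 36 is a difference of squares.

9·(z + 6)·(z - 6)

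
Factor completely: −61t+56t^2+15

Need a pair with product 56·15 = 840 and sum −61: that's −40 and −21.
Split the middle term: 56t^2−40t − 21t+15 = 8t(7t−5) − 3(7t−5).

(7t−5)(8t−3)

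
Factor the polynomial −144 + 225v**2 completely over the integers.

9(5v + 4)(5v − 4)

Pull out the common factor 9; 25v**2 − 16 is a difference of squares.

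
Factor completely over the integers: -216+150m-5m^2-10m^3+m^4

(m+4)(m-2)(m-3)(m-9)

By the rational root theorem, m = 9 is a root, so (m-9) divides it; the quotient is m^3-m^2-14m+24.
Then m = -4 is a root, so (m+4) is a factor; dividing leaves m^2-5m+6.
The remaining quadratic factors as (m-2)(m-3).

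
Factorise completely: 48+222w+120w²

6(4w+1)(5w+8)

Pull out the common factor 6, then factor the remaining trinomial.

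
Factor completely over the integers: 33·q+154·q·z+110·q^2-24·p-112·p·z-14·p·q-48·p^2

Group: -8·p·(6·p+10·q+14·z+3) + 11·q·(6·p+10·q+14·z+3); both groups contain (6·p+10·q+14·z+3).

-(6·p+10·q+14·z+3)·(8·p-11·q)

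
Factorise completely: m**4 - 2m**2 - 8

(m + 2)(m - 2)(m**2 + 2)

Substitute u = m**2 to get a quadratic in u, then factor.
m**2 - 4 is a difference of squares.
m**2 + 2 is irreducible over ℤ (always positive, so no real roots).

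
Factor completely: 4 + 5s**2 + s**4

(s**2 + 1)(s**2 + 4)

Substitute u = s**2 to get a quadratic in u, then factor.
s**2 + 1 is irreducible over ℤ (sum of squares).
s**2 + 4 is irreducible over ℤ (sum of squares).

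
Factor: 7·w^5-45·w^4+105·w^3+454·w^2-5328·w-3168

(7·w+4)·(w+4)·(w-6)·(w^2-5·w+33)

Testing divisors of the constant over divisors of the leading coefficient, w = -4 is a root, so (w+4) divides it; the quotient is 7·w^4-73·w^3+397·w^2-1134·w-792.
Continuing, w = 6 is a root, so (w-6) divides it; the quotient is 7·w^3-31·w^2+211·w+132.
Continuing, w = -4/7 is a root, giving the factor (7·w+4) and quotient w^2-5·w+33.
The quadratic w^2-5·w+33 has discriminant -107 < 0 and is irreducible over ℤ.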